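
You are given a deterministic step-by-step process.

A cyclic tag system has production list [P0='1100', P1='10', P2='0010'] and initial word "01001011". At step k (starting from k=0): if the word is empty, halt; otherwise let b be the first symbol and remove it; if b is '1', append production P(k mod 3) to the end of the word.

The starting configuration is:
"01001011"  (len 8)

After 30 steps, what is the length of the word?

step 0: "01001011"  (len 8)
step 1: "1001011"  (len 7)
step 2: "00101110"  (len 8)
step 3: "0101110"  (len 7)
step 4: "101110"  (len 6)
step 5: "0111010"  (len 7)
step 6: "111010"  (len 6)
step 7: "110101100"  (len 9)
step 8: "1010110010"  (len 10)
step 9: "0101100100010"  (len 13)
step 10: "101100100010"  (len 12)
step 11: "0110010001010"  (len 13)
step 12: "110010001010"  (len 12)
step 13: "100100010101100"  (len 15)
step 14: "0010001010110010"  (len 16)
step 15: "010001010110010"  (len 15)
step 16: "10001010110010"  (len 14)
step 17: "000101011001010"  (len 15)
step 18: "00101011001010"  (len 14)
step 19: "0101011001010"  (len 13)
step 20: "101011001010"  (len 12)
step 21: "010110010100010"  (len 15)
step 22: "10110010100010"  (len 14)
step 23: "011001010001010"  (len 15)
step 24: "11001010001010"  (len 14)
step 25: "10010100010101100"  (len 17)
step 26: "001010001010110010"  (len 18)
step 27: "01010001010110010"  (len 17)
step 28: "1010001010110010"  (len 16)
step 29: "01000101011001010"  (len 17)
step 30: "1000101011001010"  (len 16)

16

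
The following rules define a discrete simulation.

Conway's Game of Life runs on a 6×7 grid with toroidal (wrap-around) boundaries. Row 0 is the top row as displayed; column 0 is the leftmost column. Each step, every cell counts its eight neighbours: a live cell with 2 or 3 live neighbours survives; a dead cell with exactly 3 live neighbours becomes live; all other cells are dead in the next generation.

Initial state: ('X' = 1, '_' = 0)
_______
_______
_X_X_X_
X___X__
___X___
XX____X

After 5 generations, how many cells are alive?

6

[0] _______
_______
_X_X_X_
X___X__
___X___
XX____X
[1] X______
_______
____X__
__XXX__
_X____X
X______
[2] _______
_______
____X__
__XXXX_
XXXX___
XX____X
[3] X______
_______
____XX_
_____X_
_____X_
______X
[4] _______
_______
____XX_
_____XX
_____XX
______X
[5] _______
_______
____XXX
_______
X______
_____XX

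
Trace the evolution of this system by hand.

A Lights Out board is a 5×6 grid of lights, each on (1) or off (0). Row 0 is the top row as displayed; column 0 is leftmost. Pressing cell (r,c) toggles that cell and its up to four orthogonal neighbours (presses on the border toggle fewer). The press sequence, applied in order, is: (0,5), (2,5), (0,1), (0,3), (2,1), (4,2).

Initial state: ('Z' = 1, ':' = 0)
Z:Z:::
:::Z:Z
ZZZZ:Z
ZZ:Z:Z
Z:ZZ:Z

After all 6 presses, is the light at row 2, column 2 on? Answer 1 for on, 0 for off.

0

0) Z:Z:::
:::Z:Z
ZZZZ:Z
ZZ:Z:Z
Z:ZZ:Z
1) Z:Z:ZZ
:::Z::
ZZZZ:Z
ZZ:Z:Z
Z:ZZ:Z
2) Z:Z:ZZ
:::Z:Z
ZZZZZ:
ZZ:Z::
Z:ZZ:Z
3) :Z::ZZ
:Z:Z:Z
ZZZZZ:
ZZ:Z::
Z:ZZ:Z
4) :ZZZ:Z
:Z:::Z
ZZZZZ:
ZZ:Z::
Z:ZZ:Z
5) :ZZZ:Z
:::::Z
:::ZZ:
Z::Z::
Z:ZZ:Z
6) :ZZZ:Z
:::::Z
:::ZZ:
Z:ZZ::
ZZ:::Z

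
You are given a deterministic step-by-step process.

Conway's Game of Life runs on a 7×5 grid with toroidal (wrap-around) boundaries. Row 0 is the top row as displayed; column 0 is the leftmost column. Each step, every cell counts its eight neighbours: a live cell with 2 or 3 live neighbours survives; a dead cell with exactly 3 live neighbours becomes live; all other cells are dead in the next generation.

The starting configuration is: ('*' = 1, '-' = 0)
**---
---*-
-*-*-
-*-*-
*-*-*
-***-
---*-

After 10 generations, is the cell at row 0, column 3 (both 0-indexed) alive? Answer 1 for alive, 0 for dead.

1

step 0: **---
---*-
-*-*-
-*-*-
*-*-*
-***-
---*-
step 1: --*-*
**--*
---**
-*-*-
*---*
**---
*--**
step 2: --*--
-**--
-*-*-
--**-
--*-*
-*-*-
--**-
step 3: -----
-*-*-
-*-*-
-*--*
-*--*
-*--*
-*-*-
step 4: -----
-----
-*-**
-*-**
-****
-*-**
*-*--
step 5: -----
-----
---**
-*---
-*---
-----
*****
step 6: *****
-----
-----
*-*--
-----
---**
*****
step 7: -----
*****
-----
-----
---**
-*---
-----
step 8: *****
*****
*****
-----
-----
-----
-----
step 9: -----
-----
-----
*****
-----
-----
*****
step 10: *****
-----
*****
*****
*****
*****
*****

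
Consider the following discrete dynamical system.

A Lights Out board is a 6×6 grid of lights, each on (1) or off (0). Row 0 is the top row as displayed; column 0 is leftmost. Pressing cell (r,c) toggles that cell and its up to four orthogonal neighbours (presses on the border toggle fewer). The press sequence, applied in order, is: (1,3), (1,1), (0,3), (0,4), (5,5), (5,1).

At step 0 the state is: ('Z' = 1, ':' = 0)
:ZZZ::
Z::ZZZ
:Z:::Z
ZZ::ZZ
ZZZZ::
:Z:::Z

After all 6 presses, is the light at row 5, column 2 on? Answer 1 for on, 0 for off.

t=0: :ZZZ::
Z::ZZZ
:Z:::Z
ZZ::ZZ
ZZZZ::
:Z:::Z
t=1: :ZZ:::
Z:Z::Z
:Z:Z:Z
ZZ::ZZ
ZZZZ::
:Z:::Z
t=2: ::Z:::
:Z:::Z
:::Z:Z
ZZ::ZZ
ZZZZ::
:Z:::Z
t=3: :::ZZ:
:Z:Z:Z
:::Z:Z
ZZ::ZZ
ZZZZ::
:Z:::Z
t=4: :::::Z
:Z:ZZZ
:::Z:Z
ZZ::ZZ
ZZZZ::
:Z:::Z
t=5: :::::Z
:Z:ZZZ
:::Z:Z
ZZ::ZZ
ZZZZ:Z
:Z::Z:
t=6: :::::Z
:Z:ZZZ
:::Z:Z
ZZ::ZZ
Z:ZZ:Z
Z:Z:Z:

1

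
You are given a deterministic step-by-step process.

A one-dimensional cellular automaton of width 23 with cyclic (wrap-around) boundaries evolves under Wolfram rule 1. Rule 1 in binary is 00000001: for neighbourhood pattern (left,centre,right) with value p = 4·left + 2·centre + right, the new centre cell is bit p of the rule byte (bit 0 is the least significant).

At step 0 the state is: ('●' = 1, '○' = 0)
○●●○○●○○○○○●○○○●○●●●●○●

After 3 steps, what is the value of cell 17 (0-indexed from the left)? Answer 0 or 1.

0

k=0  ○●●○○●○○○○○●○○○●○●●●●○●
k=1  ○○○○○○○●●●○○○●○○○○○○○○○
k=2  ●●●●●●○○○○○●○○○●●●●●●●●
k=3  ○○○○○○○●●●○○○●○○○○○○○○○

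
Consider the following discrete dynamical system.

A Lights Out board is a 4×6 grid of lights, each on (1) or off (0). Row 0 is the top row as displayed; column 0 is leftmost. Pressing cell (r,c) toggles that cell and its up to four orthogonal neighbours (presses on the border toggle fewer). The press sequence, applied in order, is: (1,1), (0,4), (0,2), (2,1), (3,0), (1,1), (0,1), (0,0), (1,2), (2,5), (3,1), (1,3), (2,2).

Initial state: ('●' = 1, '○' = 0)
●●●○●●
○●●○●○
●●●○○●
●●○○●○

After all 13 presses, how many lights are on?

k=0  ●●●○●●
○●●○●○
●●●○○●
●●○○●○
k=1  ●○●○●●
●○○○●○
●○●○○●
●●○○●○
k=2  ●○●●○○
●○○○○○
●○●○○●
●●○○●○
k=3  ●●○○○○
●○●○○○
●○●○○●
●●○○●○
k=4  ●●○○○○
●●●○○○
○●○○○●
●○○○●○
k=5  ●●○○○○
●●●○○○
●●○○○●
○●○○●○
k=6  ●○○○○○
○○○○○○
●○○○○●
○●○○●○
k=7  ○●●○○○
○●○○○○
●○○○○●
○●○○●○
k=8  ●○●○○○
●●○○○○
●○○○○●
○●○○●○
k=9  ●○○○○○
●○●●○○
●○●○○●
○●○○●○
k=10  ●○○○○○
●○●●○●
●○●○●○
○●○○●●
k=11  ●○○○○○
●○●●○●
●●●○●○
●○●○●●
k=12  ●○○●○○
●○○○●●
●●●●●○
●○●○●●
k=13  ●○○●○○
●○●○●●
●○○○●○
●○○○●●

11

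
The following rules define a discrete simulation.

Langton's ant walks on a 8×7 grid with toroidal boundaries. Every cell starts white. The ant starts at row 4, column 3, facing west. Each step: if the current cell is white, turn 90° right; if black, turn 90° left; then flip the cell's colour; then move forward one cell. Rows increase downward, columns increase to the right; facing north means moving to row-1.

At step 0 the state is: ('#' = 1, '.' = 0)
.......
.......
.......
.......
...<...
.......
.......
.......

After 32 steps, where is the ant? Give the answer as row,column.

0) .......
.......
.......
.......
...<...
.......
.......
.......
1) .......
.......
.......
...^...
...#...
.......
.......
.......
2) .......
.......
.......
...#>..
...#...
.......
.......
.......
3) .......
.......
.......
...##..
...#v..
.......
.......
.......
4) .......
.......
.......
...##..
...<#..
.......
.......
.......
5) .......
.......
.......
...##..
....#..
...v...
.......
.......
6) .......
.......
.......
...##..
....#..
..<#...
.......
.......
7) .......
.......
.......
...##..
..^.#..
..##...
.......
.......
8) .......
.......
.......
...##..
..#>#..
..##...
.......
.......
9) .......
.......
.......
...##..
..###..
..#v...
.......
.......
10) .......
.......
.......
...##..
..###..
..#.>..
.......
.......
11) .......
.......
.......
...##..
..###..
..#.#..
....v..
.......
12) .......
.......
.......
...##..
..###..
..#.#..
...<#..
.......
13) .......
.......
.......
...##..
..###..
..#^#..
...##..
.......
14) .......
.......
.......
...##..
..###..
..##>..
...##..
.......
15) .......
.......
.......
...##..
..##^..
..##...
...##..
.......
16) .......
.......
.......
...##..
..#<...
..##...
...##..
.......
17) .......
.......
.......
...##..
..#....
..#v...
...##..
.......
18) .......
.......
.......
...##..
..#....
..#.>..
...##..
.......
19) .......
.......
.......
...##..
..#....
..#.#..
...#v..
.......
20) .......
.......
.......
...##..
..#....
..#.#..
...#.>.
.......
21) .......
.......
.......
...##..
..#....
..#.#..
...#.#.
.....v.
22) .......
.......
.......
...##..
..#....
..#.#..
...#.#.
....<#.
23) .......
.......
.......
...##..
..#....
..#.#..
...#^#.
....##.
24) .......
.......
.......
...##..
..#....
..#.#..
...##>.
....##.
25) .......
.......
.......
...##..
..#....
..#.#^.
...##..
....##.
26) .......
.......
.......
...##..
..#....
..#.##>
...##..
....##.
27) .......
.......
.......
...##..
..#....
..#.###
...##.v
....##.
28) .......
.......
.......
...##..
..#....
..#.###
...##<#
....##.
29) .......
.......
.......
...##..
..#....
..#.#^#
...####
....##.
30) .......
.......
.......
...##..
..#....
..#.<.#
...####
....##.
31) .......
.......
.......
...##..
..#....
..#...#
...#v##
....##.
32) .......
.......
.......
...##..
..#....
..#...#
...#.>#
....##.

6,5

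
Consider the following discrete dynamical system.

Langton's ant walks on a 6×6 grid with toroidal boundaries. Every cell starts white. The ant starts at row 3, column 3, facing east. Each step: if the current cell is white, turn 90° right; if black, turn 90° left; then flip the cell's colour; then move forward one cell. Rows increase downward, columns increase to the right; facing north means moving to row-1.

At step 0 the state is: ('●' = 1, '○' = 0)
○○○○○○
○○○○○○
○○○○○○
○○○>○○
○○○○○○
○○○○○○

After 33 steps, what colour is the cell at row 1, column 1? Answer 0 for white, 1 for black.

0

t=0: ○○○○○○
○○○○○○
○○○○○○
○○○>○○
○○○○○○
○○○○○○
t=1: ○○○○○○
○○○○○○
○○○○○○
○○○●○○
○○○v○○
○○○○○○
t=2: ○○○○○○
○○○○○○
○○○○○○
○○○●○○
○○<●○○
○○○○○○
t=3: ○○○○○○
○○○○○○
○○○○○○
○○^●○○
○○●●○○
○○○○○○
t=4: ○○○○○○
○○○○○○
○○○○○○
○○●>○○
○○●●○○
○○○○○○
t=5: ○○○○○○
○○○○○○
○○○^○○
○○●○○○
○○●●○○
○○○○○○
t=6: ○○○○○○
○○○○○○
○○○●>○
○○●○○○
○○●●○○
○○○○○○
t=7: ○○○○○○
○○○○○○
○○○●●○
○○●○v○
○○●●○○
○○○○○○
t=8: ○○○○○○
○○○○○○
○○○●●○
○○●<●○
○○●●○○
○○○○○○
t=9: ○○○○○○
○○○○○○
○○○^●○
○○●●●○
○○●●○○
○○○○○○
t=10: ○○○○○○
○○○○○○
○○<○●○
○○●●●○
○○●●○○
○○○○○○
t=11: ○○○○○○
○○^○○○
○○●○●○
○○●●●○
○○●●○○
○○○○○○
t=12: ○○○○○○
○○●>○○
○○●○●○
○○●●●○
○○●●○○
○○○○○○
t=13: ○○○○○○
○○●●○○
○○●v●○
○○●●●○
○○●●○○
○○○○○○
t=14: ○○○○○○
○○●●○○
○○<●●○
○○●●●○
○○●●○○
○○○○○○
t=15: ○○○○○○
○○●●○○
○○○●●○
○○v●●○
○○●●○○
○○○○○○
t=16: ○○○○○○
○○●●○○
○○○●●○
○○○>●○
○○●●○○
○○○○○○
t=17: ○○○○○○
○○●●○○
○○○^●○
○○○○●○
○○●●○○
○○○○○○
t=18: ○○○○○○
○○●●○○
○○<○●○
○○○○●○
○○●●○○
○○○○○○
t=19: ○○○○○○
○○^●○○
○○●○●○
○○○○●○
○○●●○○
○○○○○○
t=20: ○○○○○○
○<○●○○
○○●○●○
○○○○●○
○○●●○○
○○○○○○
t=21: ○^○○○○
○●○●○○
○○●○●○
○○○○●○
○○●●○○
○○○○○○
t=22: ○●>○○○
○●○●○○
○○●○●○
○○○○●○
○○●●○○
○○○○○○
t=23: ○●●○○○
○●v●○○
○○●○●○
○○○○●○
○○●●○○
○○○○○○
t=24: ○●●○○○
○<●●○○
○○●○●○
○○○○●○
○○●●○○
○○○○○○
t=25: ○●●○○○
○○●●○○
○v●○●○
○○○○●○
○○●●○○
○○○○○○
t=26: ○●●○○○
○○●●○○
<●●○●○
○○○○●○
○○●●○○
○○○○○○
t=27: ○●●○○○
^○●●○○
●●●○●○
○○○○●○
○○●●○○
○○○○○○
t=28: ○●●○○○
●>●●○○
●●●○●○
○○○○●○
○○●●○○
○○○○○○
t=29: ○●●○○○
●●●●○○
●v●○●○
○○○○●○
○○●●○○
○○○○○○
t=30: ○●●○○○
●●●●○○
●○>○●○
○○○○●○
○○●●○○
○○○○○○
t=31: ○●●○○○
●●^●○○
●○○○●○
○○○○●○
○○●●○○
○○○○○○
t=32: ○●●○○○
●<○●○○
●○○○●○
○○○○●○
○○●●○○
○○○○○○
t=33: ○●●○○○
●○○●○○
●v○○●○
○○○○●○
○○●●○○
○○○○○○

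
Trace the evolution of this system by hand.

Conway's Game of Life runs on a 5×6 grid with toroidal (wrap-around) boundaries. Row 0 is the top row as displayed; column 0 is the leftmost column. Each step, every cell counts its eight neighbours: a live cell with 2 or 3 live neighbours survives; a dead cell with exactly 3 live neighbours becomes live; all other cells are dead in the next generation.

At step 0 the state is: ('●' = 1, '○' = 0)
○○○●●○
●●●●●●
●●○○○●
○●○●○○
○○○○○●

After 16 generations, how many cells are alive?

3

[0] ○○○●●○
●●●●●●
●●○○○●
○●○●○○
○○○○○●
[1] ○●○○○○
○○○○○○
○○○○○○
○●●○●●
○○●●○○
[2] ○○●○○○
○○○○○○
○○○○○○
○●●○●○
●○○●●○
[3] ○○○●○○
○○○○○○
○○○○○○
○●●○●●
○○○○●●
[4] ○○○○●○
○○○○○○
○○○○○○
●○○●●●
●○●○○●
[5] ○○○○○●
○○○○○○
○○○○●●
●●○●●○
●●○○○○
[6] ●○○○○○
○○○○●●
●○○●●●
○●●●●○
○●●○●○
[7] ●●○●●○
○○○●○○
●●○○○○
○○○○○○
●○○○●●
[8] ●●●●○○
○○○●●●
○○○○○○
○●○○○○
●●○●●○
[9] ○○○○○○
●●○●●●
○○○○●○
●●●○○○
○○○●●●
[10] ○○●○○○
●○○●●●
○○○○●○
●●●○○○
●●●●●●
[11] ○○○○○○
○○○●●●
○○●○●○
○○○○○○
○○○○●●
[12] ○○○●○○
○○○●●●
○○○○●●
○○○●●●
○○○○○○
[13] ○○○●○○
○○○●○●
●○○○○○
○○○●○●
○○○●○○
[14] ○○●●○○
○○○○●○
●○○○○●
○○○○●○
○○●●○○
[15] ○○●○●○
○○○●●●
○○○○●●
○○○●●●
○○●○●○
[16] ○○●○○○
○○○○○○
●○○○○○
○○○○○○
○○●○○○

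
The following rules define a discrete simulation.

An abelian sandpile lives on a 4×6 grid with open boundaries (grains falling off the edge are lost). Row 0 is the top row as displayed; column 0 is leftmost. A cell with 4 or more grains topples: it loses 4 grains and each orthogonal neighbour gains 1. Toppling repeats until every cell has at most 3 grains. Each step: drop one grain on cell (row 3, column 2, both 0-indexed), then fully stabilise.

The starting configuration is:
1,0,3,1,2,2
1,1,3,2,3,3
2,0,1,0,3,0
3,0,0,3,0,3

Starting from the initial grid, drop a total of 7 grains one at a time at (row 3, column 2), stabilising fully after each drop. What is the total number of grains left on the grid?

41

t=0: 1,0,3,1,2,2
1,1,3,2,3,3
2,0,1,0,3,0
3,0,0,3,0,3
t=1: 1,0,3,1,2,2
1,1,3,2,3,3
2,0,1,0,3,0
3,0,1,3,0,3
t=2: 1,0,3,1,2,2
1,1,3,2,3,3
2,0,1,0,3,0
3,0,2,3,0,3
t=3: 1,0,3,1,2,2
1,1,3,2,3,3
2,0,1,0,3,0
3,0,3,3,0,3
t=4: 1,0,3,1,2,2
1,1,3,2,3,3
2,0,2,1,3,0
3,1,1,0,1,3
t=5: 1,0,3,1,2,2
1,1,3,2,3,3
2,0,2,1,3,0
3,1,2,0,1,3
t=6: 1,0,3,1,2,2
1,1,3,2,3,3
2,0,2,1,3,0
3,1,3,0,1,3
t=7: 1,0,3,1,2,2
1,1,3,2,3,3
2,0,3,1,3,0
3,2,0,1,1,3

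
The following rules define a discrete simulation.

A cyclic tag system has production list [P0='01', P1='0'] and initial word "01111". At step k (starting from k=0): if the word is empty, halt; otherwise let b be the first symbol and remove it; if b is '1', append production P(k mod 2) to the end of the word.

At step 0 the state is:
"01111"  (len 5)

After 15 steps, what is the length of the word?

gen 0: "01111"  (len 5)
gen 1: "1111"  (len 4)
gen 2: "1110"  (len 4)
gen 3: "11001"  (len 5)
gen 4: "10010"  (len 5)
gen 5: "001001"  (len 6)
gen 6: "01001"  (len 5)
gen 7: "1001"  (len 4)
gen 8: "0010"  (len 4)
gen 9: "010"  (len 3)
gen 10: "10"  (len 2)
gen 11: "001"  (len 3)
gen 12: "01"  (len 2)
gen 13: "1"  (len 1)
gen 14: "0"  (len 1)
gen 15: (halted — word empty)

0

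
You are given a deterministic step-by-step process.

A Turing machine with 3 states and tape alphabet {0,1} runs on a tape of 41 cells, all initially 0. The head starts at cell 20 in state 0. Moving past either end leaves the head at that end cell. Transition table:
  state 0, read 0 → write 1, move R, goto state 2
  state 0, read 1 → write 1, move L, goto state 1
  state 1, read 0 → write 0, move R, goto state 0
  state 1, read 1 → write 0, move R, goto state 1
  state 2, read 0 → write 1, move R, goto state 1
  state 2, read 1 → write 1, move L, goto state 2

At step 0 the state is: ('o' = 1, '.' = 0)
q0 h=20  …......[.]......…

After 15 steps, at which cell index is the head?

35

[0] q0 h=20  …......[.]......…
[1] q2 h=21  ….....o[.]......…
[2] q1 h=22  …....oo[.]......…
[3] q0 h=23  …...oo.[.]......…
[4] q2 h=24  …..oo.o[.]......…
[5] q1 h=25  ….oo.oo[.]......…
[6] q0 h=26  …oo.oo.[.]......…
[7] q2 h=27  …o.oo.o[.]......…
[8] q1 h=28  ….oo.oo[.]......…
[9] q0 h=29  …oo.oo.[.]......…
[10] q2 h=30  …o.oo.o[.]......…
[11] q1 h=31  ….oo.oo[.]......…
[12] q0 h=32  …oo.oo.[.]......…
[13] q2 h=33  …o.oo.o[.]......…
[14] q1 h=34  ….oo.oo[.]......|
[15] q0 h=35  …oo.oo.[.].....|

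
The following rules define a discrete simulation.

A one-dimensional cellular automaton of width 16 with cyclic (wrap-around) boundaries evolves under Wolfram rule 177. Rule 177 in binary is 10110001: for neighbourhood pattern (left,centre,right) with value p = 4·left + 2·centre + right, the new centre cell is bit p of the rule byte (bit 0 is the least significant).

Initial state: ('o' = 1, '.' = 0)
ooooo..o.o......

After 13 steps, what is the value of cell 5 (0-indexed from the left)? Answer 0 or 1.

step 0: ooooo..o.o......
step 1: .ooo.o..o.ooooo.
step 2: ..o.o.o..o.ooo.o
step 3: o..o.o.o..o.o.o.
step 4: .o..o.o.o..o.o.o
step 5: o.o..o.o.o..o.o.
step 6: .o.o..o.o.o..o.o
step 7: o.o.o..o.o.o..o.
step 8: .o.o.o..o.o.o..o
step 9: o.o.o.o..o.o.o..
step 10: .o.o.o.o..o.o.o.
step 11: ..o.o.o.o..o.o.o
step 12: o..o.o.o.o..o.o.
step 13: .o..o.o.o.o..o.o

0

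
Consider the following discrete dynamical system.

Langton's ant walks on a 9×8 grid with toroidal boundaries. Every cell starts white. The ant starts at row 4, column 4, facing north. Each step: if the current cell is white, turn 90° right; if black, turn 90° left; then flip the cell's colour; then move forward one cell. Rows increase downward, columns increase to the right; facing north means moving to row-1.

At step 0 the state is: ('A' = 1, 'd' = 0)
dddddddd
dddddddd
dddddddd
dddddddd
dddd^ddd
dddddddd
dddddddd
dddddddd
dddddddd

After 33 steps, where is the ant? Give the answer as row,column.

[0] dddddddd
dddddddd
dddddddd
dddddddd
dddd^ddd
dddddddd
dddddddd
dddddddd
dddddddd
[1] dddddddd
dddddddd
dddddddd
dddddddd
ddddA>dd
dddddddd
dddddddd
dddddddd
dddddddd
[2] dddddddd
dddddddd
dddddddd
dddddddd
ddddAAdd
dddddvdd
dddddddd
dddddddd
dddddddd
[3] dddddddd
dddddddd
dddddddd
dddddddd
ddddAAdd
dddd<Add
dddddddd
dddddddd
dddddddd
[4] dddddddd
dddddddd
dddddddd
dddddddd
dddd^Add
ddddAAdd
dddddddd
dddddddd
dddddddd
[5] dddddddd
dddddddd
dddddddd
dddddddd
ddd<dAdd
ddddAAdd
dddddddd
dddddddd
dddddddd
[6] dddddddd
dddddddd
dddddddd
ddd^dddd
dddAdAdd
ddddAAdd
dddddddd
dddddddd
dddddddd
[7] dddddddd
dddddddd
dddddddd
dddA>ddd
dddAdAdd
ddddAAdd
dddddddd
dddddddd
dddddddd
[8] dddddddd
dddddddd
dddddddd
dddAAddd
dddAvAdd
ddddAAdd
dddddddd
dddddddd
dddddddd
[9] dddddddd
dddddddd
dddddddd
dddAAddd
ddd<AAdd
ddddAAdd
dddddddd
dddddddd
dddddddd
[10] dddddddd
dddddddd
dddddddd
dddAAddd
ddddAAdd
dddvAAdd
dddddddd
dddddddd
dddddddd
[11] dddddddd
dddddddd
dddddddd
dddAAddd
ddddAAdd
dd<AAAdd
dddddddd
dddddddd
dddddddd
[12] dddddddd
dddddddd
dddddddd
dddAAddd
dd^dAAdd
ddAAAAdd
dddddddd
dddddddd
dddddddd
[13] dddddddd
dddddddd
dddddddd
dddAAddd
ddA>AAdd
ddAAAAdd
dddddddd
dddddddd
dddddddd
[14] dddddddd
dddddddd
dddddddd
dddAAddd
ddAAAAdd
ddAvAAdd
dddddddd
dddddddd
dddddddd
[15] dddddddd
dddddddd
dddddddd
dddAAddd
ddAAAAdd
ddAd>Add
dddddddd
dddddddd
dddddddd
[16] dddddddd
dddddddd
dddddddd
dddAAddd
ddAA^Add
ddAddAdd
dddddddd
dddddddd
dddddddd
[17] dddddddd
dddddddd
dddddddd
dddAAddd
ddA<dAdd
ddAddAdd
dddddddd
dddddddd
dddddddd
[18] dddddddd
dddddddd
dddddddd
dddAAddd
ddAddAdd
ddAvdAdd
dddddddd
dddddddd
dddddddd
[19] dddddddd
dddddddd
dddddddd
dddAAddd
ddAddAdd
dd<AdAdd
dddddddd
dddddddd
dddddddd
[20] dddddddd
dddddddd
dddddddd
dddAAddd
ddAddAdd
dddAdAdd
ddvddddd
dddddddd
dddddddd
[21] dddddddd
dddddddd
dddddddd
dddAAddd
ddAddAdd
dddAdAdd
d<Addddd
dddddddd
dddddddd
[22] dddddddd
dddddddd
dddddddd
dddAAddd
ddAddAdd
d^dAdAdd
dAAddddd
dddddddd
dddddddd
[23] dddddddd
dddddddd
dddddddd
dddAAddd
ddAddAdd
dA>AdAdd
dAAddddd
dddddddd
dddddddd
[24] dddddddd
dddddddd
dddddddd
dddAAddd
ddAddAdd
dAAAdAdd
dAvddddd
dddddddd
dddddddd
[25] dddddddd
dddddddd
dddddddd
dddAAddd
ddAddAdd
dAAAdAdd
dAd>dddd
dddddddd
dddddddd
[26] dddddddd
dddddddd
dddddddd
dddAAddd
ddAddAdd
dAAAdAdd
dAdAdddd
dddvdddd
dddddddd
[27] dddddddd
dddddddd
dddddddd
dddAAddd
ddAddAdd
dAAAdAdd
dAdAdddd
dd<Adddd
dddddddd
[28] dddddddd
dddddddd
dddddddd
dddAAddd
ddAddAdd
dAAAdAdd
dA^Adddd
ddAAdddd
dddddddd
[29] dddddddd
dddddddd
dddddddd
dddAAddd
ddAddAdd
dAAAdAdd
dAA>dddd
ddAAdddd
dddddddd
[30] dddddddd
dddddddd
dddddddd
dddAAddd
ddAddAdd
dAA^dAdd
dAAddddd
ddAAdddd
dddddddd
[31] dddddddd
dddddddd
dddddddd
dddAAddd
ddAddAdd
dA<ddAdd
dAAddddd
ddAAdddd
dddddddd
[32] dddddddd
dddddddd
dddddddd
dddAAddd
ddAddAdd
dAdddAdd
dAvddddd
ddAAdddd
dddddddd
[33] dddddddd
dddddddd
dddddddd
dddAAddd
ddAddAdd
dAdddAdd
dAd>dddd
ddAAdddd
dddddddd

6,3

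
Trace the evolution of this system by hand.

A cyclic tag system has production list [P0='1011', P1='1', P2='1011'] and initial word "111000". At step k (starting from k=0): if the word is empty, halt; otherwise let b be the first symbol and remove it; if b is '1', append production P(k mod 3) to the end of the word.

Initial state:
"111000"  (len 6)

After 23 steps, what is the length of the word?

32

k=0  "111000"  (len 6)
k=1  "110001011"  (len 9)
k=2  "100010111"  (len 9)
k=3  "000101111011"  (len 12)
k=4  "00101111011"  (len 11)
k=5  "0101111011"  (len 10)
k=6  "101111011"  (len 9)
k=7  "011110111011"  (len 12)
k=8  "11110111011"  (len 11)
k=9  "11101110111011"  (len 14)
k=10  "11011101110111011"  (len 17)
k=11  "10111011101110111"  (len 17)
k=12  "01110111011101111011"  (len 20)
k=13  "1110111011101111011"  (len 19)
k=14  "1101110111011110111"  (len 19)
k=15  "1011101110111101111011"  (len 22)
k=16  "0111011101111011110111011"  (len 25)
k=17  "111011101111011110111011"  (len 24)
k=18  "110111011110111101110111011"  (len 27)
k=19  "101110111101111011101110111011"  (len 30)
k=20  "011101111011110111011101110111"  (len 30)
k=21  "11101111011110111011101110111"  (len 29)
k=22  "11011110111101110111011101111011"  (len 32)
k=23  "10111101111011101110111011110111"  (len 32)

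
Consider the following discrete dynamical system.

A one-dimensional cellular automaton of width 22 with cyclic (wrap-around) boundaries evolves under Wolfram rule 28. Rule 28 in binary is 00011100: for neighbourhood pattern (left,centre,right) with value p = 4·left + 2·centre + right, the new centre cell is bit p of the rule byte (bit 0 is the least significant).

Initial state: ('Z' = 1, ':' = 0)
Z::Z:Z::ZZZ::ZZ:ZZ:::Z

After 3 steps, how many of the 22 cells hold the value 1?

k=0  Z::Z:Z::ZZZ::ZZ:ZZ:::Z
k=1  :Z:Z:ZZ:Z::Z:Z::Z:Z::Z
k=2  :Z:Z:Z::ZZ:Z:ZZ:Z:ZZ:Z
k=3  :Z:Z:ZZ:Z::Z:Z::Z:Z::Z

10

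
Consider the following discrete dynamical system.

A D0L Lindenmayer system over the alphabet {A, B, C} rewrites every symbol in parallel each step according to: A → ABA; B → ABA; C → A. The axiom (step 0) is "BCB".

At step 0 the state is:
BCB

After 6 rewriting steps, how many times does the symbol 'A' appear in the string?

t=0: BCB
t=1: ABAAABA
t=2: ABAABAABAABAABAABAABA
t=3: ABAABAABAABAABAABAABAABAABAABAABAABAABAABAABAABAABAABAABAABAABA
t=4: ABAABAABAABAABAABAABAABAABAABAABAABAABAABAABAABAABAABAABAA…AABAABAABAABAABAABAABAABAABAABAABAABAABAABAABAABAABAABAABA  (len 189)
t=5: ABAABAABAABAABAABAABAABAABAABAABAABAABAABAABAABAABAABAABAA…AABAABAABAABAABAABAABAABAABAABAABAABAABAABAABAABAABAABAABA  (len 567)
t=6: ABAABAABAABAABAABAABAABAABAABAABAABAABAABAABAABAABAABAABAA…AABAABAABAABAABAABAABAABAABAABAABAABAABAABAABAABAABAABAABA  (len 1701)

1134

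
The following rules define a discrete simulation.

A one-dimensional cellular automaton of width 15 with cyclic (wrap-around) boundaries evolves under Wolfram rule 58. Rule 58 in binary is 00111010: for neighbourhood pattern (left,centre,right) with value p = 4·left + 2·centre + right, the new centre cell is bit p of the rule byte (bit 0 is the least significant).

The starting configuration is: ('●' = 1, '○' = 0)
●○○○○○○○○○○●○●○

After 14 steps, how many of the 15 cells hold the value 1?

0) ●○○○○○○○○○○●○●○
1) ○●○○○○○○○○●○●○●
2) ●○●○○○○○○●○●○●○
3) ○●○●○○○○●○●○●○●
4) ●○●○●○○●○●○●○●○
5) ○●○●○●●○●○●○●○●
6) ●○●○●●○●○●○●○●○
7) ○●○●●○●○●○●○●○●
8) ●○●●○●○●○●○●○●○
9) ○●●○●○●○●○●○●○●
10) ●●○●○●○●○●○●○●○
11) ●○●○●○●○●○●○●○●
12) ○●○●○●○●○●○●○●●
13) ●○●○●○●○●○●○●●○
14) ○●○●○●○●○●○●●○●

8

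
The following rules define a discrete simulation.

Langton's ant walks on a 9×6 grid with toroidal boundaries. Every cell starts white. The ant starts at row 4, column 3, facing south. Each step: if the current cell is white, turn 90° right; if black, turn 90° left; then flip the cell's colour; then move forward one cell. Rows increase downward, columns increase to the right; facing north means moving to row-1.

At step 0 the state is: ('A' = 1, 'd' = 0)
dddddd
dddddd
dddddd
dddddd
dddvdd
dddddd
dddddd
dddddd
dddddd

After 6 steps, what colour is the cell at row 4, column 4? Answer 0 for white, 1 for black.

1

gen 0: dddddd
dddddd
dddddd
dddddd
dddvdd
dddddd
dddddd
dddddd
dddddd
gen 1: dddddd
dddddd
dddddd
dddddd
dd<Add
dddddd
dddddd
dddddd
dddddd
gen 2: dddddd
dddddd
dddddd
dd^ddd
ddAAdd
dddddd
dddddd
dddddd
dddddd
gen 3: dddddd
dddddd
dddddd
ddA>dd
ddAAdd
dddddd
dddddd
dddddd
dddddd
gen 4: dddddd
dddddd
dddddd
ddAAdd
ddAvdd
dddddd
dddddd
dddddd
dddddd
gen 5: dddddd
dddddd
dddddd
ddAAdd
ddAd>d
dddddd
dddddd
dddddd
dddddd
gen 6: dddddd
dddddd
dddddd
ddAAdd
ddAdAd
ddddvd
dddddd
dddddd
dddddd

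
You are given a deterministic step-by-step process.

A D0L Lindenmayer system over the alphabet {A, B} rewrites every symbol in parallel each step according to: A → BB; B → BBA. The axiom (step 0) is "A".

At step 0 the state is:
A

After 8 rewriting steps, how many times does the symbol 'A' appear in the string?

step 0: A
step 1: BB
step 2: BBABBA
step 3: BBABBABBBBABBABB
step 4: BBABBABBBBABBABBBBABBABBABBABBBBABBABBBBABBA
step 5: BBABBABBBBABBABBBBABBABBABBABBBBABBABBBBABBABBABBABBBBABBABBBBABBABBBBABBABBBBABBABBABBABBBBABBABBBBABBABBABBABBBBABBABB
step 6: BBABBABBBBABBABBBBABBABBABBABBBBABBABBBBABBABBABBABBBBABBA…ABBABBBBABBABBBBABBABBBBABBABBBBABBABBABBABBBBABBABBBBABBA  (len 328)
step 7: BBABBABBBBABBABBBBABBABBABBABBBBABBABBBBABBABBABBABBBBABBA…ABBABBBBABBABBBBABBABBABBABBBBABBABBBBABBABBABBABBBBABBABB  (len 896)
step 8: BBABBABBBBABBABBBBABBABBABBABBBBABBABBBBABBABBABBABBBBABBA…ABBABBBBABBABBBBABBABBBBABBABBBBABBABBABBABBBBABBABBBBABBA  (len 2448)

656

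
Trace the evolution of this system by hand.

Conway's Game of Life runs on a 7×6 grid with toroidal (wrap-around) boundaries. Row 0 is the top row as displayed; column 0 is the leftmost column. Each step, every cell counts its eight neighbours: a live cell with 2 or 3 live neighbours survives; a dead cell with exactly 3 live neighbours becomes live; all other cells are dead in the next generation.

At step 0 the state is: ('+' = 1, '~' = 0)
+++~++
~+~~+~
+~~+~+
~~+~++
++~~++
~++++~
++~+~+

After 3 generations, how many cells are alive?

k=0  +++~++
~+~~+~
+~~+~+
~~+~++
++~~++
~++++~
++~+~+
k=1  ~~~~~~
~~~~~~
++++~~
~~+~~~
~~~~~~
~~~~~~
~~~~~~
k=2  ~~~~~~
~++~~~
~+++~~
~~++~~
~~~~~~
~~~~~~
~~~~~~
k=3  ~~~~~~
~+~+~~
~~~~~~
~+~+~~
~~~~~~
~~~~~~
~~~~~~

4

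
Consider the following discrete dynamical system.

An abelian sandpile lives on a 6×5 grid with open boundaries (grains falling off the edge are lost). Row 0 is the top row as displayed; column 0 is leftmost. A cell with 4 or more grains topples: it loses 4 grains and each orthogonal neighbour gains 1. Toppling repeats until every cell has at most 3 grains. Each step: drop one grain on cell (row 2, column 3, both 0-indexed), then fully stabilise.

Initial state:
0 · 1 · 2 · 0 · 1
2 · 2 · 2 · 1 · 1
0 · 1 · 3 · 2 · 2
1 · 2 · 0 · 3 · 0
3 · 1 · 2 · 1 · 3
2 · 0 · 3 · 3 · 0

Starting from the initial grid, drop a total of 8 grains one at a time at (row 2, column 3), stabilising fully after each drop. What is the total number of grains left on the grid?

0) 0 · 1 · 2 · 0 · 1
2 · 2 · 2 · 1 · 1
0 · 1 · 3 · 2 · 2
1 · 2 · 0 · 3 · 0
3 · 1 · 2 · 1 · 3
2 · 0 · 3 · 3 · 0
1) 0 · 1 · 2 · 0 · 1
2 · 2 · 2 · 1 · 1
0 · 1 · 3 · 3 · 2
1 · 2 · 0 · 3 · 0
3 · 1 · 2 · 1 · 3
2 · 0 · 3 · 3 · 0
2) 0 · 1 · 2 · 0 · 1
2 · 2 · 3 · 2 · 1
0 · 2 · 0 · 2 · 3
1 · 2 · 2 · 0 · 1
3 · 1 · 2 · 2 · 3
2 · 0 · 3 · 3 · 0
3) 0 · 1 · 2 · 0 · 1
2 · 2 · 3 · 2 · 1
0 · 2 · 0 · 3 · 3
1 · 2 · 2 · 0 · 1
3 · 1 · 2 · 2 · 3
2 · 0 · 3 · 3 · 0
4) 0 · 1 · 2 · 0 · 1
2 · 2 · 3 · 3 · 2
0 · 2 · 1 · 1 · 0
1 · 2 · 2 · 1 · 2
3 · 1 · 2 · 2 · 3
2 · 0 · 3 · 3 · 0
5) 0 · 1 · 2 · 0 · 1
2 · 2 · 3 · 3 · 2
0 · 2 · 1 · 2 · 0
1 · 2 · 2 · 1 · 2
3 · 1 · 2 · 2 · 3
2 · 0 · 3 · 3 · 0
6) 0 · 1 · 2 · 0 · 1
2 · 2 · 3 · 3 · 2
0 · 2 · 1 · 3 · 0
1 · 2 · 2 · 1 · 2
3 · 1 · 2 · 2 · 3
2 · 0 · 3 · 3 · 0
7) 0 · 1 · 3 · 1 · 1
2 · 3 · 0 · 1 · 3
0 · 2 · 3 · 1 · 1
1 · 2 · 2 · 2 · 2
3 · 1 · 2 · 2 · 3
2 · 0 · 3 · 3 · 0
8) 0 · 1 · 3 · 1 · 1
2 · 3 · 0 · 1 · 3
0 · 2 · 3 · 2 · 1
1 · 2 · 2 · 2 · 2
3 · 1 · 2 · 2 · 3
2 · 0 · 3 · 3 · 0

51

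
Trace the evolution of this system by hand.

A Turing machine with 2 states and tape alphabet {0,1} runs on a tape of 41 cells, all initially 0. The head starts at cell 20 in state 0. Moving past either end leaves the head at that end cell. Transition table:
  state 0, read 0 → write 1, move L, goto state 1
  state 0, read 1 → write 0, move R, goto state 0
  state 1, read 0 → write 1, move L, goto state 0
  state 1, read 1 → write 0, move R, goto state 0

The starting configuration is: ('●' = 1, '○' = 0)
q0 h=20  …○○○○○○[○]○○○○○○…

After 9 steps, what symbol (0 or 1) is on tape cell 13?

t=0: q0 h=20  …○○○○○○[○]○○○○○○…
t=1: q1 h=19  …○○○○○○[○]●○○○○○…
t=2: q0 h=18  …○○○○○○[○]●●○○○○…
t=3: q1 h=17  …○○○○○○[○]●●●○○○…
t=4: q0 h=16  …○○○○○○[○]●●●●○○…
t=5: q1 h=15  …○○○○○○[○]●●●●●○…
t=6: q0 h=14  …○○○○○○[○]●●●●●●…
t=7: q1 h=13  …○○○○○○[○]●●●●●●…
t=8: q0 h=12  …○○○○○○[○]●●●●●●…
t=9: q1 h=11  …○○○○○○[○]●●●●●●…

1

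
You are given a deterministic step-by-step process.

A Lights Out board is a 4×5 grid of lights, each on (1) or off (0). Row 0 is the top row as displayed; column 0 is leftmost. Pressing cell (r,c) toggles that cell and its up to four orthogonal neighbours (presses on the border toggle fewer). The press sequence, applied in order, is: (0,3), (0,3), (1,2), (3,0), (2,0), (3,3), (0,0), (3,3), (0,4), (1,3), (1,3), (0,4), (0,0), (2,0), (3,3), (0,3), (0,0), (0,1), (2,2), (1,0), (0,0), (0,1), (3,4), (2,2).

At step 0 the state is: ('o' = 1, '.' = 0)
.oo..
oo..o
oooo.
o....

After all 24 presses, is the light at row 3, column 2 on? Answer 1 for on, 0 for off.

0) .oo..
oo..o
oooo.
o....
1) .o.oo
oo.oo
oooo.
o....
2) .oo..
oo..o
oooo.
o....
3) .o...
o.ooo
oo.o.
o....
4) .o...
o.ooo
.o.o.
.o...
5) .o...
..ooo
o..o.
oo...
6) .o...
..ooo
o....
ooooo
7) o....
o.ooo
o....
ooooo
8) o....
o.ooo
o..o.
oo...
9) o..oo
o.oo.
o..o.
oo...
10) o...o
o...o
o....
oo...
11) o..oo
o.oo.
o..o.
oo...
12) o....
o.ooo
o..o.
oo...
13) .o...
..ooo
o..o.
oo...
14) .o...
o.ooo
.o.o.
.o...
15) .o...
o.ooo
.o...
.oooo
16) .oooo
o.o.o
.o...
.oooo
17) o.ooo
..o.o
.o...
.oooo
18) .o.oo
.oo.o
.o...
.oooo
19) .o.oo
.o..o
..oo.
.o.oo
20) oo.oo
o...o
o.oo.
.o.oo
21) ...oo
....o
o.oo.
.o.oo
22) ooooo
.o..o
o.oo.
.o.oo
23) ooooo
.o..o
o.ooo
.o...
24) ooooo
.oo.o
oo..o
.oo..

1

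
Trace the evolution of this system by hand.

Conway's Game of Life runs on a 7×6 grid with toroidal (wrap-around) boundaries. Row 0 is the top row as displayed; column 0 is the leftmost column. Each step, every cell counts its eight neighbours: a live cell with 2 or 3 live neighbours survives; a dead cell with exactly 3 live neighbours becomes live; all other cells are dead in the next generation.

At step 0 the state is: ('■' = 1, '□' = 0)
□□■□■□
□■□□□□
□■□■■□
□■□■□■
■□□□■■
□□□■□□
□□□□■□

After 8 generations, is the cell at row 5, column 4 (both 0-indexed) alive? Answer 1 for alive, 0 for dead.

1

0) □□■□■□
□■□□□□
□■□■■□
□■□■□■
■□□□■■
□□□■□□
□□□□■□
1) □□□■□□
□■□□■□
□■□■■□
□■□■□□
■□■■□■
□□□■□□
□□□□■□
2) □□□■■□
□□□□■□
■■□■■□
□■□□□■
■■□■□□
□□■■□■
□□□■■□
3) □□□□□■
□□■□□□
■■■■■□
□□□■□■
□■□■□■
■■□□□■
□□□□□■
4) □□□□□□
■□■□■■
■■□□■■
□□□□□■
□■□□□■
□■■□□■
□□□□■■
5) ■□□■□□
□□□■■□
□■□■□□
□■□□□□
□■■□■■
□■■□□■
■□□□■■
6) ■□□■□□
□□□■■□
□□□■■□
□■□■■□
□□□■■■
□□■□□□
□□■■■□
7) □□□□□■
□□■□□■
□□□□□■
□□□□□□
□□□□□■
□□■□□■
□■■□■□
8) ■■■■■■
■□□□■■
□□□□□□
□□□□□□
□□□□□□
■■■■■■
■■■■■■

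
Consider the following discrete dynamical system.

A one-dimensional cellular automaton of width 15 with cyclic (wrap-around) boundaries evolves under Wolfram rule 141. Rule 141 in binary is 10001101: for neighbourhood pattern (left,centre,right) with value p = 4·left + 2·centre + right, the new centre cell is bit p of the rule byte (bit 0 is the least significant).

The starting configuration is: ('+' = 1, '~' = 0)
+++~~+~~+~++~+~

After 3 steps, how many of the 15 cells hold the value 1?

[0] +++~~+~~+~++~+~
[1] ++~~~+~~+~+~~+~
[2] +~~+~+~~+~+~~+~
[3] +~~+~+~~+~+~~+~

6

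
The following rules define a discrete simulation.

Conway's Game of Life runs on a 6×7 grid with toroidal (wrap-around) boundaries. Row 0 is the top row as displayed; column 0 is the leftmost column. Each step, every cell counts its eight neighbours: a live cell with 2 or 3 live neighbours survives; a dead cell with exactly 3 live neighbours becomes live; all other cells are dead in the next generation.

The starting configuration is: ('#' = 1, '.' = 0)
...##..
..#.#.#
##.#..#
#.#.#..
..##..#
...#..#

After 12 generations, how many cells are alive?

k=0  ...##..
..#.#.#
##.#..#
#.#.#..
..##..#
...#..#
k=1  ..#.#..
.##.#.#
....#.#
....##.
###.###
.....#.
k=2  .##.#..
###.#..
#...#.#
.#.....
##.#...
#.#....
k=3  .......
..#.#.#
..##.##
.##...#
#......
#......
k=4  .......
..#.#.#
....#.#
.###.##
#.....#
.......
k=5  .......
...#...
.#..#.#
.####..
###..##
.......
k=6  .......
.......
##..##.
....#..
#...###
##....#
k=7  #......
.......
....##.
.#.#...
.#..#..
.#.....
k=8  .......
.......
....#..
..##.#.
##.....
##.....
k=9  .......
.......
...##..
.####..
#.....#
##.....
k=10  .......
.......
....#..
###.##.
...#..#
##....#
k=11  #......
.......
.#.###.
###.###
...##..
#.....#
k=12  #.....#
....#..
.#.#...
##....#
..###..
#.....#

13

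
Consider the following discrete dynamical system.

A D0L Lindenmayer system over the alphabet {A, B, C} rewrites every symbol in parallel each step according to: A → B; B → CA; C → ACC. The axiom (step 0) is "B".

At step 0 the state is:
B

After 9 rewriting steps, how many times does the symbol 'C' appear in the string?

636

[0] B
[1] CA
[2] ACCB
[3] BACCACCCA
[4] CABACCACCBACCACCACCB
[5] ACCBCABACCACCBACCACCCABACCACCBACCACCBACCACCCA
[6] BACCACCCAACCBCABACCACCBACCACCCABACCACCBACCACCACCBCABACCACCBACCACCCABACCACCBACCACCCABACCACCBACCACCACCB
[7] CABACCACCBACCACCACCBBACCACCCAACCBCABACCACCBACCACCCABACCACC…ACCACCBACCACCACCBCABACCACCBACCACCCABACCACCBACCACCBACCACCCA  (len 227)
[8] ACCBCABACCACCBACCACCCABACCACCBACCACCBACCACCCACABACCACCBACC…CCACCBCABACCACCBACCACCCABACCACCBACCACCCABACCACCBACCACCACCB  (len 510)
[9] BACCACCCAACCBCABACCACCBACCACCCABACCACCBACCACCACCBCABACCACC…ACCACCBACCACCACCBCABACCACCBACCACCCABACCACCBACCACCBACCACCCA  (len 1146)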